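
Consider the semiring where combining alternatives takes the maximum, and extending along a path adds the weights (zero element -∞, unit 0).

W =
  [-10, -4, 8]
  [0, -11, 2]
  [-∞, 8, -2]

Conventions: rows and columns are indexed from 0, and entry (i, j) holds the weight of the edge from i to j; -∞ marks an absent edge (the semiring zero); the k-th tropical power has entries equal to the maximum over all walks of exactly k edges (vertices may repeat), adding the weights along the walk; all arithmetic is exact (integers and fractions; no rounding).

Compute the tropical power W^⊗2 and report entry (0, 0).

W^⊗2:
  [-4, 16, 6]
  [-10, 10, 8]
  [8, 6, 10]
Key observation: the optimum is the walk 0->1->0, with weight (-4) + 0 = -4.
Optimal value attained by: walk 0->1->0.
Answer: (W^⊗2)[0][0] = -4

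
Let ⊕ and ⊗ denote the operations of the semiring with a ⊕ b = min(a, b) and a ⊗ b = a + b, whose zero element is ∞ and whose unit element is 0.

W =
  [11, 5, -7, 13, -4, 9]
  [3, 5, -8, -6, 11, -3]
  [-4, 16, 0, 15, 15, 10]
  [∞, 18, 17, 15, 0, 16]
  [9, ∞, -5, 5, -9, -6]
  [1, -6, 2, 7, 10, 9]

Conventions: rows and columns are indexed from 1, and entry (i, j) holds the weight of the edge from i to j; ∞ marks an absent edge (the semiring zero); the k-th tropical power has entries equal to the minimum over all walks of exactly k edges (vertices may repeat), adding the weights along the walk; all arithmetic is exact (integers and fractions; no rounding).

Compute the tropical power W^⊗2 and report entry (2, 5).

W^⊗2:
  [-11, 3, -9, -1, -13, -10]
  [-12, -9, -8, -1, -6, 2]
  [-4, 1, -11, 9, -8, 5]
  [9, 10, -5, 5, -9, -6]
  [-9, -12, -14, -4, -18, -15]
  [-3, -1, -14, -12, -3, -9]
Key observation: the optimum is the walk 2->4->5, with weight (-6) + 0 = -6.
Optimal value attained by: walk 2->4->5.
Answer: (W^⊗2)[2][5] = -6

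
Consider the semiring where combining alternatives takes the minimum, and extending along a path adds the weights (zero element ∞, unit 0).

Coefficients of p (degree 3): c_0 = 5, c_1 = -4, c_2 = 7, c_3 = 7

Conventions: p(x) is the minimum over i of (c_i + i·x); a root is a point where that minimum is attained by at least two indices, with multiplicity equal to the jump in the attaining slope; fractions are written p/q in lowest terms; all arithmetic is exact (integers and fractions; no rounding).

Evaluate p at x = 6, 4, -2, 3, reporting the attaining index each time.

p(6) = min(5+0·6=5, -4+1·6=2, 7+2·6=19, 7+3·6=25) = 2 (attained by i=1)
p(4) = min(5+0·4=5, -4+1·4=0, 7+2·4=15, 7+3·4=19) = 0 (attained by i=1)
p(-2) = min(5+0·(-2)=5, -4+1·(-2)=-6, 7+2·(-2)=3, 7+3·(-2)=1) = -6 (attained by i=1)
p(3) = min(5+0·3=5, -4+1·3=-1, 7+2·3=13, 7+3·3=16) = -1 (attained by i=1)
Answer: p(6) = 2; p(4) = 0; p(-2) = -6; p(3) = -1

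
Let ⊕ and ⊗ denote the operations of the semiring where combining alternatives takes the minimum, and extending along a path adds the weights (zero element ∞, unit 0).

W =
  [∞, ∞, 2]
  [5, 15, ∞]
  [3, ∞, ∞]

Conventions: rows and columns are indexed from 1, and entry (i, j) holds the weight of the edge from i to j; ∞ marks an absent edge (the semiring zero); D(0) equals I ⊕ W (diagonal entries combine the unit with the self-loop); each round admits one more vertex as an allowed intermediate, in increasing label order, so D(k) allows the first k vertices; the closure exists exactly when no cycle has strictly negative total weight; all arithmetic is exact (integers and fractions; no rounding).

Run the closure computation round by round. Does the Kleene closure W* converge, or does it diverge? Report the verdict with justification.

D(0):
  [0, ∞, 2]
  [5, 0, ∞]
  [3, ∞, 0]
D(1):
  [0, ∞, 2]
  [5, 0, 7]
  [3, ∞, 0]
D(2):
  [0, ∞, 2]
  [5, 0, 7]
  [3, ∞, 0]
D(3):
  [0, ∞, 2]
  [5, 0, 7]
  [3, ∞, 0]
Key observation: every diagonal entry stays at the unit through all rounds, so no improving cycle exists.
Answer: CONVERGES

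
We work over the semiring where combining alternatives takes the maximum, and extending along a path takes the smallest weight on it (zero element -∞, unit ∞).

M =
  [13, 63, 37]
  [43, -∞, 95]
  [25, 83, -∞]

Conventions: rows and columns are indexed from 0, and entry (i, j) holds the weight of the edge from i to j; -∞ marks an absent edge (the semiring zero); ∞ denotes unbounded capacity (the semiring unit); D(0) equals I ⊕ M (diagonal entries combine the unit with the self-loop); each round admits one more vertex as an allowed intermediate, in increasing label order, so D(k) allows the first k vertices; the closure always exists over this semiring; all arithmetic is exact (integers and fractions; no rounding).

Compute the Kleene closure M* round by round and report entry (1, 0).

D(0):
  [∞, 63, 37]
  [43, ∞, 95]
  [25, 83, ∞]
D(1):
  [∞, 63, 37]
  [43, ∞, 95]
  [25, 83, ∞]
D(2):
  [∞, 63, 63]
  [43, ∞, 95]
  [43, 83, ∞]
D(3):
  [∞, 63, 63]
  [43, ∞, 95]
  [43, 83, ∞]
Answer: M*[1][0] = 43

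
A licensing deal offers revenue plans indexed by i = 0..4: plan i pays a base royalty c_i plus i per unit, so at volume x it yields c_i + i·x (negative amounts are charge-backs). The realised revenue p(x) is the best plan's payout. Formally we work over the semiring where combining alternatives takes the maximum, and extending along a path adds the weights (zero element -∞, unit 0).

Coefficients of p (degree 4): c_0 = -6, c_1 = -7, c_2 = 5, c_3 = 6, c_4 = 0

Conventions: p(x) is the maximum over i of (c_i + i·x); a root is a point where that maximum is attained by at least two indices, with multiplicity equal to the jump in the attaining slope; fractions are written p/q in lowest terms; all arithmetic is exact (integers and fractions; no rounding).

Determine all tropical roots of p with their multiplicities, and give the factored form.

hull edge (i=0, c=-6) to (i=2, c=5): slope 11/2, span 2
hull edge (i=2, c=5) to (i=3, c=6): slope 1, span 1
hull edge (i=3, c=6) to (i=4, c=0): slope -6, span 1
Factored form: p(x) = 0 ⊗ (x ⊕ (-11/2)) ⊗ (x ⊕ (-11/2)) ⊗ (x ⊕ (-1)) ⊗ (x ⊕ 6)
Answer: roots = -11/2 (mult 2), -1 (mult 1), 6 (mult 1)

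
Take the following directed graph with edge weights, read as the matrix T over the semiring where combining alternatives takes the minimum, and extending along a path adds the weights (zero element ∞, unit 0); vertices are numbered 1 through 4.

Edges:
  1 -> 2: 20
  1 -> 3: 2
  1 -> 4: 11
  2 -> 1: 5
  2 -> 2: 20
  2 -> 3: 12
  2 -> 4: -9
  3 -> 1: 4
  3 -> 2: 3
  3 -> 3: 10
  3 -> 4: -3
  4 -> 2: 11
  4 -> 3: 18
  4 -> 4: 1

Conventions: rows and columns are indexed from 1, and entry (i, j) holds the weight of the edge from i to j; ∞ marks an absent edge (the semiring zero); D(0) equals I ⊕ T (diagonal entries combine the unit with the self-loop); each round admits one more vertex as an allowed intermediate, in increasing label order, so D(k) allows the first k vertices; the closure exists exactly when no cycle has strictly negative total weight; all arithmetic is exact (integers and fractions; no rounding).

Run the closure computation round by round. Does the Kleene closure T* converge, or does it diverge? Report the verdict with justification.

D(0):
  [0, 20, 2, 11]
  [5, 0, 12, -9]
  [4, 3, 0, -3]
  [∞, 11, 18, 0]
D(1):
  [0, 20, 2, 11]
  [5, 0, 7, -9]
  [4, 3, 0, -3]
  [∞, 11, 18, 0]
D(2):
  [0, 20, 2, 11]
  [5, 0, 7, -9]
  [4, 3, 0, -6]
  [16, 11, 18, 0]
D(3):
  [0, 5, 2, -4]
  [5, 0, 7, -9]
  [4, 3, 0, -6]
  [16, 11, 18, 0]
D(4):
  [0, 5, 2, -4]
  [5, 0, 7, -9]
  [4, 3, 0, -6]
  [16, 11, 18, 0]
Key observation: every diagonal entry stays at the unit through all rounds, so no improving cycle exists.
Answer: CONVERGES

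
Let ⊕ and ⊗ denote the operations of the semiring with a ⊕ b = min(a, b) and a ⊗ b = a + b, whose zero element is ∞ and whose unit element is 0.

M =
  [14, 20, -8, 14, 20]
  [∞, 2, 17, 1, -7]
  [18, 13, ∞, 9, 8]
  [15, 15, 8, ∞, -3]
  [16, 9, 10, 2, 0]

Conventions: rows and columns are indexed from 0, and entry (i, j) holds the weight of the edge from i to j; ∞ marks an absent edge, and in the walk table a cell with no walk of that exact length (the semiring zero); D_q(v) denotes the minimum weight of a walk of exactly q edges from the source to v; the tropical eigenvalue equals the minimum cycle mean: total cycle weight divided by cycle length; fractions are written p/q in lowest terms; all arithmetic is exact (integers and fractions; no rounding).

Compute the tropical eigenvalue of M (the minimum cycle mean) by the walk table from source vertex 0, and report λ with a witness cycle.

q=0: [0, ∞, ∞, ∞, ∞]
q=1: [14, 20, -8, 14, 20]
q=2: [10, 5, 6, 1, 0]
q=3: [16, 7, 2, 2, -2]
q=4: [14, 7, 8, 0, -2]
q=5: [14, 7, 6, 0, -3]
Optimal cycle mean attained by: cycle 3->4->3, total (-3) + 2, length 2.
Answer: λ = -1/2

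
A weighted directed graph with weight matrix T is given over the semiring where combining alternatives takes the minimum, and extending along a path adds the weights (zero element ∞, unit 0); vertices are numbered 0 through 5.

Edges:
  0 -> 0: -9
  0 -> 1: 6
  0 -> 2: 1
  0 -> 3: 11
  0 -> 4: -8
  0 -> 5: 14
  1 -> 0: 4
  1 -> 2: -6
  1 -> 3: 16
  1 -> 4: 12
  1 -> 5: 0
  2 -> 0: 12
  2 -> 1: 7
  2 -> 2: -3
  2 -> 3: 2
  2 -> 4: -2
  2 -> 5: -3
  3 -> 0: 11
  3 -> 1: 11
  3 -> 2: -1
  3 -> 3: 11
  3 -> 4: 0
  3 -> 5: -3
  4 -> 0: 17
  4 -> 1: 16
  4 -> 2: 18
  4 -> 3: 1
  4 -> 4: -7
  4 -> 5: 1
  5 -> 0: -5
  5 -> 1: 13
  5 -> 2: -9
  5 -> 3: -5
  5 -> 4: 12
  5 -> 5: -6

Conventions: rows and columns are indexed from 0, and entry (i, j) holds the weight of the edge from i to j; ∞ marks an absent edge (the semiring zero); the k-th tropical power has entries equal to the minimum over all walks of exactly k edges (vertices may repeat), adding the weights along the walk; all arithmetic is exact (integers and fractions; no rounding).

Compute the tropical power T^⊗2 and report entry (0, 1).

T^⊗2:
  [-18, -3, -8, -7, -17, -7]
  [-5, 1, -9, -5, -8, -9]
  [-8, 4, -12, -8, -9, -9]
  [-8, 6, -12, -8, -7, -9]
  [-4, 9, -8, -6, -14, -6]
  [-14, -2, -15, -11, -13, -12]
Key observation: the optimum is the walk 0->0->1, with weight (-9) + 6 = -3.
Optimal value attained by: walk 0->0->1.
Answer: (T^⊗2)[0][1] = -3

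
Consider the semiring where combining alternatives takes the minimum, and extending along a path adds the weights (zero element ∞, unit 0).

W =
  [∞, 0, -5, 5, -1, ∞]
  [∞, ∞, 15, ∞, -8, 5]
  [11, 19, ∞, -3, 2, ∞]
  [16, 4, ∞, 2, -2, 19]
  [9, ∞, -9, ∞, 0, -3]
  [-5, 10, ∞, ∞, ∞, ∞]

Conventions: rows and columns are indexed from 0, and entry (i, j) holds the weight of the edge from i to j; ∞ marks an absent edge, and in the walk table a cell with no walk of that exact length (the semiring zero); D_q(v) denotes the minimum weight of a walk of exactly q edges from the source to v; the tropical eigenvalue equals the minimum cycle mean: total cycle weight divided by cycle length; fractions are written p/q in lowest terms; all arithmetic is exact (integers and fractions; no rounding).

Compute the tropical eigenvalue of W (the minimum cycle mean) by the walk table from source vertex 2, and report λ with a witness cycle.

q=0: [∞, ∞, 0, ∞, ∞, ∞]
q=1: [11, 19, ∞, -3, 2, ∞]
q=2: [11, 1, -7, -1, -5, -1]
q=3: [-6, 3, -14, -10, -7, -8]
q=4: [-13, -6, -16, -17, -12, -10]
q=5: [-15, -13, -21, -19, -19, -15]
q=6: [-20, -15, -28, -24, -21, -22]
Optimal cycle mean attained by: cycle 2->3->4->2, total (-3) + (-2) + (-9), length 3.
Answer: λ = -14/3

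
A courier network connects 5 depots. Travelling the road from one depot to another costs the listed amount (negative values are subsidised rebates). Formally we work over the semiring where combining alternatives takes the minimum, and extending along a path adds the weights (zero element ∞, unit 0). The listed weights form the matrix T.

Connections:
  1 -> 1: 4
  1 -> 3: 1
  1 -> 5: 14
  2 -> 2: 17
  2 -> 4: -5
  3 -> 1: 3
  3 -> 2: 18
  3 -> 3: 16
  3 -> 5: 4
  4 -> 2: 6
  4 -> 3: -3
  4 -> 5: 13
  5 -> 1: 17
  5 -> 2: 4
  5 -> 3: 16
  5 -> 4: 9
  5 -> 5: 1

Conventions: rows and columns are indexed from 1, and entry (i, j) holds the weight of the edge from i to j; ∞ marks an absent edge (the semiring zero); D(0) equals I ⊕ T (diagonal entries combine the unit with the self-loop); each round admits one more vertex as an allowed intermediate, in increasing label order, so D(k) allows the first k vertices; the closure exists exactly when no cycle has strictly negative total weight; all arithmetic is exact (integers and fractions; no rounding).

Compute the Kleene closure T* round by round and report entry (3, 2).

D(0):
  [0, ∞, 1, ∞, 14]
  [∞, 0, ∞, -5, ∞]
  [3, 18, 0, ∞, 4]
  [∞, 6, -3, 0, 13]
  [17, 4, 16, 9, 0]
D(1):
  [0, ∞, 1, ∞, 14]
  [∞, 0, ∞, -5, ∞]
  [3, 18, 0, ∞, 4]
  [∞, 6, -3, 0, 13]
  [17, 4, 16, 9, 0]
D(2):
  [0, ∞, 1, ∞, 14]
  [∞, 0, ∞, -5, ∞]
  [3, 18, 0, 13, 4]
  [∞, 6, -3, 0, 13]
  [17, 4, 16, -1, 0]
D(3):
  [0, 19, 1, 14, 5]
  [∞, 0, ∞, -5, ∞]
  [3, 18, 0, 13, 4]
  [0, 6, -3, 0, 1]
  [17, 4, 16, -1, 0]
D(4):
  [0, 19, 1, 14, 5]
  [-5, 0, -8, -5, -4]
  [3, 18, 0, 13, 4]
  [0, 6, -3, 0, 1]
  [-1, 4, -4, -1, 0]
D(5):
  [0, 9, 1, 4, 5]
  [-5, 0, -8, -5, -4]
  [3, 8, 0, 3, 4]
  [0, 5, -3, 0, 1]
  [-1, 4, -4, -1, 0]
Answer: T*[3][2] = 8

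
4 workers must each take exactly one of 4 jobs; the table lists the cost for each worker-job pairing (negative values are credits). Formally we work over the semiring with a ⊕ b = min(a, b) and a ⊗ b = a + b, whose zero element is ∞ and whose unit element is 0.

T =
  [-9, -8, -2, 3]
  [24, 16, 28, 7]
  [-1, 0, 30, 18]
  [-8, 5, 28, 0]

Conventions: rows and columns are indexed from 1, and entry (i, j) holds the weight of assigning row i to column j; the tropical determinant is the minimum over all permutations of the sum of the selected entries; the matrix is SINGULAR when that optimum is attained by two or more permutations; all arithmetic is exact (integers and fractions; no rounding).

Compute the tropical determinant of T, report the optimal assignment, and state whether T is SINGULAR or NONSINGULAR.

σ = (1, 2, 3, 4): (-9) + 16 + 30 + 0 = 37
σ = (1, 2, 4, 3): (-9) + 16 + 18 + 28 = 53
σ = (1, 3, 2, 4): (-9) + 28 + 0 + 0 = 19
σ = (1, 3, 4, 2): (-9) + 28 + 18 + 5 = 42
σ = (1, 4, 2, 3): (-9) + 7 + 0 + 28 = 26
σ = (1, 4, 3, 2): (-9) + 7 + 30 + 5 = 33
σ = (2, 1, 3, 4): (-8) + 24 + 30 + 0 = 46
σ = (2, 1, 4, 3): (-8) + 24 + 18 + 28 = 62
σ = (2, 3, 1, 4): (-8) + 28 + (-1) + 0 = 19
σ = (2, 3, 4, 1): (-8) + 28 + 18 + (-8) = 30
σ = (2, 4, 1, 3): (-8) + 7 + (-1) + 28 = 26
σ = (2, 4, 3, 1): (-8) + 7 + 30 + (-8) = 21
σ = (3, 1, 2, 4): (-2) + 24 + 0 + 0 = 22
σ = (3, 1, 4, 2): (-2) + 24 + 18 + 5 = 45
σ = (3, 2, 1, 4): (-2) + 16 + (-1) + 0 = 13
σ = (3, 2, 4, 1): (-2) + 16 + 18 + (-8) = 24
σ = (3, 4, 1, 2): (-2) + 7 + (-1) + 5 = 9
σ = (3, 4, 2, 1): (-2) + 7 + 0 + (-8) = -3
σ = (4, 1, 2, 3): 3 + 24 + 0 + 28 = 55
σ = (4, 1, 3, 2): 3 + 24 + 30 + 5 = 62
σ = (4, 2, 1, 3): 3 + 16 + (-1) + 28 = 46
σ = (4, 2, 3, 1): 3 + 16 + 30 + (-8) = 41
σ = (4, 3, 1, 2): 3 + 28 + (-1) + 5 = 35
σ = (4, 3, 2, 1): 3 + 28 + 0 + (-8) = 23
Optimal value attained by: σ = (3, 4, 2, 1).
Answer: det⊕(T) = -3; verdict: NONSINGULAR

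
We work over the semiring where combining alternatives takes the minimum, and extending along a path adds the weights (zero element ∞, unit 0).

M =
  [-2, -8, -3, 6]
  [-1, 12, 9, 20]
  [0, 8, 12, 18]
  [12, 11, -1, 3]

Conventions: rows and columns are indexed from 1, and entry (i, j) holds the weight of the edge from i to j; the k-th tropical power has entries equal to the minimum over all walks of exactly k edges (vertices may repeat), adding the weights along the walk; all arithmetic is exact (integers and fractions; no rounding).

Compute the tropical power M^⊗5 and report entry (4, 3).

M^⊗2:
  [-9, -10, -5, 4]
  [-3, -9, -4, 5]
  [-2, -8, -3, 6]
  [-1, 4, 2, 6]
M^⊗3:
  [-11, -17, -12, -3]
  [-10, -11, -6, 3]
  [-9, -10, -5, 4]
  [-3, -9, -4, 5]
M^⊗4:
  [-18, -19, -14, -5]
  [-12, -18, -13, -4]
  [-11, -17, -12, -3]
  [-10, -11, -6, 3]
M^⊗5:
  [-20, -26, -21, -12]
  [-19, -20, -15, -6]
  [-18, -19, -14, -5]
  [-12, -18, -13, -4]
Key observation: the optimum is the walk 4->3->1->2->1->3, with weight (-1) + 0 + (-8) + (-1) + (-3) = -13.
Optimal value attained by: walk 4->3->1->2->1->3.
Answer: (M^⊗5)[4][3] = -13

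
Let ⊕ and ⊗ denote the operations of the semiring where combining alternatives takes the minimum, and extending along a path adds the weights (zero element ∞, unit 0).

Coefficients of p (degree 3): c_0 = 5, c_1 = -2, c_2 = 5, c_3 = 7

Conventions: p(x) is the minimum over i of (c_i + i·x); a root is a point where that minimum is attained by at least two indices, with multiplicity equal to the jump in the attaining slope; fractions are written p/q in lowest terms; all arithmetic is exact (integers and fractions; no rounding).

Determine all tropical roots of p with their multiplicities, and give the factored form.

hull edge (i=0, c=5) to (i=1, c=-2): slope -7, span 1
hull edge (i=1, c=-2) to (i=3, c=7): slope 9/2, span 2
Factored form: p(x) = 7 ⊗ (x ⊕ (-9/2)) ⊗ (x ⊕ (-9/2)) ⊗ (x ⊕ 7)
Answer: roots = -9/2 (mult 2), 7 (mult 1)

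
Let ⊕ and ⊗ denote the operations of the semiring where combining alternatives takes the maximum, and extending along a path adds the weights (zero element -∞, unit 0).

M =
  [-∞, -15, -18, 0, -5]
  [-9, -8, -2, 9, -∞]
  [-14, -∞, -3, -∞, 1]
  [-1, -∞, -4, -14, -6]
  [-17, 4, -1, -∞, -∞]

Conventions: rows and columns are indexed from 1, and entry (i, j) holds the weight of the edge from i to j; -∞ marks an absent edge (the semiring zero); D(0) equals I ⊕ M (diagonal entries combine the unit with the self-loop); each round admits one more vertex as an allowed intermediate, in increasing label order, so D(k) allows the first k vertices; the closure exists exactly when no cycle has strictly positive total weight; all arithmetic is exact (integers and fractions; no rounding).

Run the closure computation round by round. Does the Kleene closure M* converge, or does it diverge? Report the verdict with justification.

D(0):
  [0, -15, -18, 0, -5]
  [-9, 0, -2, 9, -∞]
  [-14, -∞, 0, -∞, 1]
  [-1, -∞, -4, 0, -6]
  [-17, 4, -1, -∞, 0]
D(1):
  [0, -15, -18, 0, -5]
  [-9, 0, -2, 9, -14]
  [-14, -29, 0, -14, 1]
  [-1, -16, -4, 0, -6]
  [-17, 4, -1, -17, 0]
D(2):
  [0, -15, -17, 0, -5]
  [-9, 0, -2, 9, -14]
  [-14, -29, 0, -14, 1]
  [-1, -16, -4, 0, -6]
  [-5, 4, 2, 13, 0]
Detection: at round 3, diagonal entry (5, 5) turns strictly positive.
Key observation: the cycle 5->2->3->5 has total weight 4 + (-2) + 1, which is strictly positive.
Answer: DIVERGES — positive cycle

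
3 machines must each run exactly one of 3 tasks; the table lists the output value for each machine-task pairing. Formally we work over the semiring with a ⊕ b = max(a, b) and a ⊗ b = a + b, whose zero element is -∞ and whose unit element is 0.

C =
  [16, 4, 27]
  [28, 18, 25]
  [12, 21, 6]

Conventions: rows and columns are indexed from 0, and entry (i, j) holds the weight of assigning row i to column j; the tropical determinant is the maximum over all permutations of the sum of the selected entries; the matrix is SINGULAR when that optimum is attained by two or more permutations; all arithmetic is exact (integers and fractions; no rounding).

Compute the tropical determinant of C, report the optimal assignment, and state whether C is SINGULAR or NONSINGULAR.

σ = (0, 1, 2): 16 + 18 + 6 = 40
σ = (0, 2, 1): 16 + 25 + 21 = 62
σ = (1, 0, 2): 4 + 28 + 6 = 38
σ = (1, 2, 0): 4 + 25 + 12 = 41
σ = (2, 0, 1): 27 + 28 + 21 = 76
σ = (2, 1, 0): 27 + 18 + 12 = 57
Optimal value attained by: σ = (2, 0, 1).
Answer: det⊕(C) = 76; verdict: NONSINGULAR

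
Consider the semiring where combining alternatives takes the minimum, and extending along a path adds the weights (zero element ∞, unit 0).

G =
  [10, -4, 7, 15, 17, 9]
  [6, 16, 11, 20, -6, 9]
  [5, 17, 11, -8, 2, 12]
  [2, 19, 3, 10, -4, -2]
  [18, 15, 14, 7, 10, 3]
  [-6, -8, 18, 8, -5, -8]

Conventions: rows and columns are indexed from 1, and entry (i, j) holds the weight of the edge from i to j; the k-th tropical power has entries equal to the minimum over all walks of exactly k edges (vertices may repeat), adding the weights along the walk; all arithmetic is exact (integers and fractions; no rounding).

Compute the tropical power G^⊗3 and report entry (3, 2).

G^⊗2:
  [2, 1, 7, -1, -10, 1]
  [3, 1, 8, 1, 4, -3]
  [-6, 1, -5, 2, -12, -10]
  [-8, -10, 9, -5, -7, -10]
  [-3, -5, 10, 6, -2, -5]
  [-14, -16, 1, 0, -14, -16]
G^⊗3:
  [-5, -7, 2, -3, -5, -7]
  [-9, -11, 4, 0, -8, -11]
  [-16, -18, 1, -13, -15, -18]
  [-16, -18, -2, -2, -16, -18]
  [-11, -13, 4, 2, -11, -13]
  [-22, -24, -7, -8, -22, -24]
Key observation: the optimum is the walk 3->4->6->2, with weight (-8) + (-2) + (-8) = -18.
Optimal value attained by: walk 3->4->6->2.
Answer: (G^⊗3)[3][2] = -18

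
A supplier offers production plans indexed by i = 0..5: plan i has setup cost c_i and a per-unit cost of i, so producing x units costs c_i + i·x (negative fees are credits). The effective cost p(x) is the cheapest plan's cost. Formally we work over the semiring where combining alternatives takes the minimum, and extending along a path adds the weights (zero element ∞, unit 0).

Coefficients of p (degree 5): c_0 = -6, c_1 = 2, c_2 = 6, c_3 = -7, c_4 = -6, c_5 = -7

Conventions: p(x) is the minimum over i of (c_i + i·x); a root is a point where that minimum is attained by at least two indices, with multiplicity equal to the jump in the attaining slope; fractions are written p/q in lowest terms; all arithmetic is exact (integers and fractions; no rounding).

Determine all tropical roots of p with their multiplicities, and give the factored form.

hull edge (i=0, c=-6) to (i=3, c=-7): slope -1/3, span 3
hull edge (i=3, c=-7) to (i=5, c=-7): slope 0, span 2
Factored form: p(x) = -7 ⊗ (x ⊕ 0) ⊗ (x ⊕ 0) ⊗ (x ⊕ 1/3) ⊗ (x ⊕ 1/3) ⊗ (x ⊕ 1/3)
Answer: roots = 0 (mult 2), 1/3 (mult 3)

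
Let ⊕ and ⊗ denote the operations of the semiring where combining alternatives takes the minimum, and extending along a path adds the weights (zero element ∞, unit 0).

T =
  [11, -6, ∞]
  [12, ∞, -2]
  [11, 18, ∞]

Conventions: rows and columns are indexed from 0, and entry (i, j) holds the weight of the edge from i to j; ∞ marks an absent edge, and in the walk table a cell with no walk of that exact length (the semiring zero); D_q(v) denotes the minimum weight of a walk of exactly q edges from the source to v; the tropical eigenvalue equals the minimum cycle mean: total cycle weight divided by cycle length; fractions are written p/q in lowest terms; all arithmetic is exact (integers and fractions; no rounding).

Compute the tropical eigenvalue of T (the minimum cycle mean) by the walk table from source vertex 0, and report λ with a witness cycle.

q=0: [0, ∞, ∞]
q=1: [11, -6, ∞]
q=2: [6, 5, -8]
q=3: [3, 0, 3]
Optimal cycle mean attained by: cycle 0->1->2->0, total (-6) + (-2) + 11, length 3.
Answer: λ = 1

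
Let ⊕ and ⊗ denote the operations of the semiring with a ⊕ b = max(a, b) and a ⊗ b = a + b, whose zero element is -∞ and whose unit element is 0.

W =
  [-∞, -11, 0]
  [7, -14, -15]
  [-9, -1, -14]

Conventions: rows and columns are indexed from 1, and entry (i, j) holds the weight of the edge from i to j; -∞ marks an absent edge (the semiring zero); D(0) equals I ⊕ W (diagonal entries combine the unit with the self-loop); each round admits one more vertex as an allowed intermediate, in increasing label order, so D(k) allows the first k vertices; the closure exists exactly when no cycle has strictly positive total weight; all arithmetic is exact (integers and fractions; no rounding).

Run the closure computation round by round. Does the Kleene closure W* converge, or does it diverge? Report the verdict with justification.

D(0):
  [0, -11, 0]
  [7, 0, -15]
  [-9, -1, 0]
D(1):
  [0, -11, 0]
  [7, 0, 7]
  [-9, -1, 0]
Detection: at round 2, diagonal entry (3, 3) turns strictly positive.
Key observation: the cycle 3->2->1->3 has total weight (-1) + 7 + 0, which is strictly positive.
Answer: DIVERGES — positive cycle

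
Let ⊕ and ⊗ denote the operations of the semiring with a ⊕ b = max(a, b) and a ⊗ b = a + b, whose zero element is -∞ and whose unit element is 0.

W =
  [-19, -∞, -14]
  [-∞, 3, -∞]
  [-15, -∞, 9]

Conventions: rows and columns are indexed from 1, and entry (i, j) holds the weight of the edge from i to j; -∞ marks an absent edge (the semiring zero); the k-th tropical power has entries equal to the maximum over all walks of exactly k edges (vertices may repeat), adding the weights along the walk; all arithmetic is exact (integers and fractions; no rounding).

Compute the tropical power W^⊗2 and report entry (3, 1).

W^⊗2:
  [-29, -∞, -5]
  [-∞, 6, -∞]
  [-6, -∞, 18]
Key observation: the optimum is the walk 3->3->1, with weight 9 + (-15) = -6.
Optimal value attained by: walk 3->3->1.
Answer: (W^⊗2)[3][1] = -6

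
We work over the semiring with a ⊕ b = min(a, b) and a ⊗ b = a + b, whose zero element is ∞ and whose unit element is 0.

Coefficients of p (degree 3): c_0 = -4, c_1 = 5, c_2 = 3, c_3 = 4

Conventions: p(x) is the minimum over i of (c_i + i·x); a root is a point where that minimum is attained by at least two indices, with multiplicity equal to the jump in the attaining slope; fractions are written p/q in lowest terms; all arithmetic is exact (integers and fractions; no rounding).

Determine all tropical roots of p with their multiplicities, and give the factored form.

hull edge (i=0, c=-4) to (i=3, c=4): slope 8/3, span 3
Factored form: p(x) = 4 ⊗ (x ⊕ (-8/3)) ⊗ (x ⊕ (-8/3)) ⊗ (x ⊕ (-8/3))
Answer: roots = -8/3 (mult 3)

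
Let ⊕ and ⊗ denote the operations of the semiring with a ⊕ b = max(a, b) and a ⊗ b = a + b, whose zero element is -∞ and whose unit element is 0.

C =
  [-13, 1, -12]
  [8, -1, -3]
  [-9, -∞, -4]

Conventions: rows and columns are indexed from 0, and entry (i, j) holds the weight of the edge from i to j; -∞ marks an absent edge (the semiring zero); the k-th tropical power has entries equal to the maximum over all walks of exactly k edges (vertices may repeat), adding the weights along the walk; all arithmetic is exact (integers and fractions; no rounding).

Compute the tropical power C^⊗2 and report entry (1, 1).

C^⊗2:
  [9, 0, -2]
  [7, 9, -4]
  [-13, -8, -8]
Key observation: the optimum is the walk 1->0->1, with weight 8 + 1 = 9.
Optimal value attained by: walk 1->0->1.
Answer: (C^⊗2)[1][1] = 9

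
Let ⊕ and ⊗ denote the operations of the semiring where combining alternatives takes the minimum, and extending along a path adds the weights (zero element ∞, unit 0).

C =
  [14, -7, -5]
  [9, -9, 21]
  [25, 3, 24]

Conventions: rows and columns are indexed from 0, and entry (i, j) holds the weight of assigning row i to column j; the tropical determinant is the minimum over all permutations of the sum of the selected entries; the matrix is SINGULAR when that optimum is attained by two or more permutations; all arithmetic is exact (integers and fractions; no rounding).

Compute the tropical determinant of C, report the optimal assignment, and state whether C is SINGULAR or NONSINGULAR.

σ = (0, 1, 2): 14 + (-9) + 24 = 29
σ = (0, 2, 1): 14 + 21 + 3 = 38
σ = (1, 0, 2): (-7) + 9 + 24 = 26
σ = (1, 2, 0): (-7) + 21 + 25 = 39
σ = (2, 0, 1): (-5) + 9 + 3 = 7
σ = (2, 1, 0): (-5) + (-9) + 25 = 11
Optimal value attained by: σ = (2, 0, 1).
Answer: det⊕(C) = 7; verdict: NONSINGULAR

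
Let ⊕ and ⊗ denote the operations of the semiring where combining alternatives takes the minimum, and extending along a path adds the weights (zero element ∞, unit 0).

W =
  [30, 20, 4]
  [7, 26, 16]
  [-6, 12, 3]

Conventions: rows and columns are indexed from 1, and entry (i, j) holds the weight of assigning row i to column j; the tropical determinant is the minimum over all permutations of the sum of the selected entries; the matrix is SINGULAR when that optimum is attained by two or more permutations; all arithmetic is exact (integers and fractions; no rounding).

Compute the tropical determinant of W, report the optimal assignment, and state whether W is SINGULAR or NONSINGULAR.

σ = (1, 2, 3): 30 + 26 + 3 = 59
σ = (1, 3, 2): 30 + 16 + 12 = 58
σ = (2, 1, 3): 20 + 7 + 3 = 30
σ = (2, 3, 1): 20 + 16 + (-6) = 30
σ = (3, 1, 2): 4 + 7 + 12 = 23
σ = (3, 2, 1): 4 + 26 + (-6) = 24
Optimal value attained by: σ = (3, 1, 2).
Answer: det⊕(W) = 23; verdict: NONSINGULAR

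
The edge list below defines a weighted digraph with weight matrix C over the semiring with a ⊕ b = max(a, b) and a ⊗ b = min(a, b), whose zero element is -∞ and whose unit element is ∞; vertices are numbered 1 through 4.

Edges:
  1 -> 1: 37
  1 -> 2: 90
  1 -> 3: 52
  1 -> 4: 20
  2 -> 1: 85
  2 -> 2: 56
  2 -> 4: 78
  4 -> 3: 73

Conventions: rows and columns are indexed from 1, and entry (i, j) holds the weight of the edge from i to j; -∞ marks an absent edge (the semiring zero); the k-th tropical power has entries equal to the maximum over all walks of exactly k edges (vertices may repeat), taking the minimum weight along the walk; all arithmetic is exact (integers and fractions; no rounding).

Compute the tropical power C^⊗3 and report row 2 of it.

C^⊗2:
  [85, 56, 37, 78]
  [56, 85, 73, 56]
  [-∞, -∞, -∞, -∞]
  [-∞, -∞, -∞, -∞]
C^⊗3:
  [56, 85, 73, 56]
  [85, 56, 56, 78]
  [-∞, -∞, -∞, -∞]
  [-∞, -∞, -∞, -∞]
Answer: row 2 of C^⊗3 = [85, 56, 56, 78]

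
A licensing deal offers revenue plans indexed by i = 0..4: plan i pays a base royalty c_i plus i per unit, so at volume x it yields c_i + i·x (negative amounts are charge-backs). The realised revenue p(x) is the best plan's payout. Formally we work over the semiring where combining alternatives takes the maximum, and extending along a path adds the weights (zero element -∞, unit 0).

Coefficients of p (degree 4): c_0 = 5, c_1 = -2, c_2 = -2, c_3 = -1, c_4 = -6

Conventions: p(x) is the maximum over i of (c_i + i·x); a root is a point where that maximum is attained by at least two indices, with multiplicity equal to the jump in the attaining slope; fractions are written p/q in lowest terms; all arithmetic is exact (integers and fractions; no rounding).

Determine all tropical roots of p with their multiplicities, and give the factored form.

hull edge (i=0, c=5) to (i=3, c=-1): slope -2, span 3
hull edge (i=3, c=-1) to (i=4, c=-6): slope -5, span 1
Factored form: p(x) = -6 ⊗ (x ⊕ 2) ⊗ (x ⊕ 2) ⊗ (x ⊕ 2) ⊗ (x ⊕ 5)
Answer: roots = 2 (mult 3), 5 (mult 1)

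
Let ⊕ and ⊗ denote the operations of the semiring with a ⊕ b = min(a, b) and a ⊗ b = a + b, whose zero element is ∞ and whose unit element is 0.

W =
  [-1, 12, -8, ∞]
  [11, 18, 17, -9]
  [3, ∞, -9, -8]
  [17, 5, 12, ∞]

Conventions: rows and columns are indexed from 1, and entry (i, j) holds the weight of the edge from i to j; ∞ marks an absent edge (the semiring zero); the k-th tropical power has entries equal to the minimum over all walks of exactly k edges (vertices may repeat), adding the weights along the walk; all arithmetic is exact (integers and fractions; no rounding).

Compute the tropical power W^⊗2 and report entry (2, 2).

W^⊗2:
  [-5, 11, -17, -16]
  [8, -4, 3, 9]
  [-6, -3, -18, -17]
  [15, 23, 3, -4]
Key observation: the optimum is the walk 2->4->2, with weight (-9) + 5 = -4.
Optimal value attained by: walk 2->4->2.
Answer: (W^⊗2)[2][2] = -4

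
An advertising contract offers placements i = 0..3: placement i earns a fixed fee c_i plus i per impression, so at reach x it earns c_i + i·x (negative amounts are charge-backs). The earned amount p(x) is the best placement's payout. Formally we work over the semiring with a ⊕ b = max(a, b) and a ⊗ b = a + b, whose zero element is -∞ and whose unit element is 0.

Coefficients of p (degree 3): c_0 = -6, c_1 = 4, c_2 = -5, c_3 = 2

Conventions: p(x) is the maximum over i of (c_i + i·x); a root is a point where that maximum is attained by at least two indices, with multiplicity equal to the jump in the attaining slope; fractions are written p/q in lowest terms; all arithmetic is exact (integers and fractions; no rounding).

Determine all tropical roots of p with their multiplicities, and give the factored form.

hull edge (i=0, c=-6) to (i=1, c=4): slope 10, span 1
hull edge (i=1, c=4) to (i=3, c=2): slope -1, span 2
Factored form: p(x) = 2 ⊗ (x ⊕ (-10)) ⊗ (x ⊕ 1) ⊗ (x ⊕ 1)
Answer: roots = -10 (mult 1), 1 (mult 2)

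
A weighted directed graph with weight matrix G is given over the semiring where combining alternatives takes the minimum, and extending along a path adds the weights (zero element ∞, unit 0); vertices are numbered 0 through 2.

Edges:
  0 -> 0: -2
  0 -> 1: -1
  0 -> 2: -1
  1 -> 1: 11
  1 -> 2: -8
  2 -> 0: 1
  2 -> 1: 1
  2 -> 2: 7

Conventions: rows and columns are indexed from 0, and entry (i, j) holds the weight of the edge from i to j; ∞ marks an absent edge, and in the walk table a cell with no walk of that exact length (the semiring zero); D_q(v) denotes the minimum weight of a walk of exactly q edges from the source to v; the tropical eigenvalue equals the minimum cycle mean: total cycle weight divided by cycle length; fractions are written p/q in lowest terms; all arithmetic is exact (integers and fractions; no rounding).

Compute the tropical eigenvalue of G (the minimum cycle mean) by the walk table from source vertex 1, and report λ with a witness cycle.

q=0: [∞, 0, ∞]
q=1: [∞, 11, -8]
q=2: [-7, -7, -1]
q=3: [-9, -8, -15]
Optimal cycle mean attained by: cycle 1->2->1, total (-8) + 1, length 2.
Answer: λ = -7/2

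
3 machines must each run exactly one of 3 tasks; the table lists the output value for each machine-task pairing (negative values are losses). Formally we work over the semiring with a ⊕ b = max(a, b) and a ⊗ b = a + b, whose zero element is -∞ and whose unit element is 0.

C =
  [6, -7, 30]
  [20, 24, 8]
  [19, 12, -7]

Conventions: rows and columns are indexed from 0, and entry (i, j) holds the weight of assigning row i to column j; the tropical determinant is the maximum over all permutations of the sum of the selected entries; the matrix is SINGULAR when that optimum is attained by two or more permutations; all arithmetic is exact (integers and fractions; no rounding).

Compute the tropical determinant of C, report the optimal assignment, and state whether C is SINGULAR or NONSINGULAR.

σ = (0, 1, 2): 6 + 24 + (-7) = 23
σ = (0, 2, 1): 6 + 8 + 12 = 26
σ = (1, 0, 2): (-7) + 20 + (-7) = 6
σ = (1, 2, 0): (-7) + 8 + 19 = 20
σ = (2, 0, 1): 30 + 20 + 12 = 62
σ = (2, 1, 0): 30 + 24 + 19 = 73
Optimal value attained by: σ = (2, 1, 0).
Answer: det⊕(C) = 73; verdict: NONSINGULAR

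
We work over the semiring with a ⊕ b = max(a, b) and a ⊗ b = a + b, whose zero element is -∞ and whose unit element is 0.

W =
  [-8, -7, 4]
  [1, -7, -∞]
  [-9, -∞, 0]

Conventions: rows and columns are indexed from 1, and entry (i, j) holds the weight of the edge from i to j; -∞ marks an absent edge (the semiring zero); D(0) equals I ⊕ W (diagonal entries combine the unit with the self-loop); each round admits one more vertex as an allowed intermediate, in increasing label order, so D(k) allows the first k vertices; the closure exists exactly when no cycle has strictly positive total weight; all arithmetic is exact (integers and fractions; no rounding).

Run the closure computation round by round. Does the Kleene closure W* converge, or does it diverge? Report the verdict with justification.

D(0):
  [0, -7, 4]
  [1, 0, -∞]
  [-9, -∞, 0]
D(1):
  [0, -7, 4]
  [1, 0, 5]
  [-9, -16, 0]
D(2):
  [0, -7, 4]
  [1, 0, 5]
  [-9, -16, 0]
D(3):
  [0, -7, 4]
  [1, 0, 5]
  [-9, -16, 0]
Key observation: every diagonal entry stays at the unit through all rounds, so no improving cycle exists.
Answer: CONVERGES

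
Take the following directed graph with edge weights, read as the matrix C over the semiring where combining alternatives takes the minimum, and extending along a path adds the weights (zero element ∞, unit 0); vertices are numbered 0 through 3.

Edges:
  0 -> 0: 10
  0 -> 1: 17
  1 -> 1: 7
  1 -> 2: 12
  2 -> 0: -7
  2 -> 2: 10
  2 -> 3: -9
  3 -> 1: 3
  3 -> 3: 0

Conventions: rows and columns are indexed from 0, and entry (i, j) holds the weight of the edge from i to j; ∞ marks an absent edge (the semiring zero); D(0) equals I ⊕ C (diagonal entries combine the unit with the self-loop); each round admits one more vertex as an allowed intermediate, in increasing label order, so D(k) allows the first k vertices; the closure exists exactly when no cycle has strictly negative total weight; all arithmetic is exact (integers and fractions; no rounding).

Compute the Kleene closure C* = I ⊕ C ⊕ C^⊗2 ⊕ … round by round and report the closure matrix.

D(0):
  [0, 17, ∞, ∞]
  [∞, 0, 12, ∞]
  [-7, ∞, 0, -9]
  [∞, 3, ∞, 0]
D(1):
  [0, 17, ∞, ∞]
  [∞, 0, 12, ∞]
  [-7, 10, 0, -9]
  [∞, 3, ∞, 0]
D(2):
  [0, 17, 29, ∞]
  [∞, 0, 12, ∞]
  [-7, 10, 0, -9]
  [∞, 3, 15, 0]
D(3):
  [0, 17, 29, 20]
  [5, 0, 12, 3]
  [-7, 10, 0, -9]
  [8, 3, 15, 0]
D(4):
  [0, 17, 29, 20]
  [5, 0, 12, 3]
  [-7, -6, 0, -9]
  [8, 3, 15, 0]
Answer: C* = [[0, 17, 29, 20], [5, 0, 12, 3], [-7, -6, 0, -9], [8, 3, 15, 0]]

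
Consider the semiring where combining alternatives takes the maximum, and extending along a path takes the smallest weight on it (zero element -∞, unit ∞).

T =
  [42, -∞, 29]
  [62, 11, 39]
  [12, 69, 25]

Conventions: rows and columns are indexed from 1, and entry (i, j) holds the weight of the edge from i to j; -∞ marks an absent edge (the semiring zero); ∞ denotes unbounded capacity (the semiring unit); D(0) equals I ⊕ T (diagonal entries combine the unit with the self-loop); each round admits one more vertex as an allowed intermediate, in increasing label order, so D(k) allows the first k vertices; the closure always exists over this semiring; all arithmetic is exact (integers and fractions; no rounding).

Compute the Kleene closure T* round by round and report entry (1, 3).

D(0):
  [∞, -∞, 29]
  [62, ∞, 39]
  [12, 69, ∞]
D(1):
  [∞, -∞, 29]
  [62, ∞, 39]
  [12, 69, ∞]
D(2):
  [∞, -∞, 29]
  [62, ∞, 39]
  [62, 69, ∞]
D(3):
  [∞, 29, 29]
  [62, ∞, 39]
  [62, 69, ∞]
Answer: T*[1][3] = 29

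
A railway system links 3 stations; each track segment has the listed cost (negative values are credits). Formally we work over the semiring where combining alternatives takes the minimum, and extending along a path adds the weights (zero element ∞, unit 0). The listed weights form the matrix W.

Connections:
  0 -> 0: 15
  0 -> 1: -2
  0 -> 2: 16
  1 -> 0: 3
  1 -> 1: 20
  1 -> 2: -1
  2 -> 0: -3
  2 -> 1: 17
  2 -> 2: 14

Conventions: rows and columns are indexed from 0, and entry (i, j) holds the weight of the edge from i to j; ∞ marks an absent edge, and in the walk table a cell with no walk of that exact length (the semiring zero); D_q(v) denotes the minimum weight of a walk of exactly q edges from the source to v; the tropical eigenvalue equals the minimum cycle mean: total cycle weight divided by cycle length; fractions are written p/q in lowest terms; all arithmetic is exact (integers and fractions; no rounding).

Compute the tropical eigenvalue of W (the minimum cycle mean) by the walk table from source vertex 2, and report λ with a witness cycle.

q=0: [∞, ∞, 0]
q=1: [-3, 17, 14]
q=2: [11, -5, 13]
q=3: [-2, 9, -6]
Optimal cycle mean attained by: cycle 0->1->2->0, total (-2) + (-1) + (-3), length 3.
Answer: λ = -2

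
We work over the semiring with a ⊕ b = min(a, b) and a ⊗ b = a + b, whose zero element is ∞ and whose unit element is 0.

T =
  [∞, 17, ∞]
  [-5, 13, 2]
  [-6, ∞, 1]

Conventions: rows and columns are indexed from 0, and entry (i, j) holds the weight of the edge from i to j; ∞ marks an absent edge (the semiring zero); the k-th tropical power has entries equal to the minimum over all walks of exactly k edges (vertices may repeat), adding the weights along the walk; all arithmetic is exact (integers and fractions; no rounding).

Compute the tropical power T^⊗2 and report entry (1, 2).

T^⊗2:
  [12, 30, 19]
  [-4, 12, 3]
  [-5, 11, 2]
Key observation: the optimum is the walk 1->2->2, with weight 2 + 1 = 3.
Optimal value attained by: walk 1->2->2.
Answer: (T^⊗2)[1][2] = 3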